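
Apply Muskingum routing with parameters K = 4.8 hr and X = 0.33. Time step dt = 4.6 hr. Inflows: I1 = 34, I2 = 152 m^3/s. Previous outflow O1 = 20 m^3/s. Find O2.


Muskingum coefficients:
denom = 2*K*(1-X) + dt = 2*4.8*(1-0.33) + 4.6 = 11.032.
C0 = (dt - 2*K*X)/denom = (4.6 - 2*4.8*0.33)/11.032 = 0.1298.
C1 = (dt + 2*K*X)/denom = (4.6 + 2*4.8*0.33)/11.032 = 0.7041.
C2 = (2*K*(1-X) - dt)/denom = 0.1661.
O2 = C0*I2 + C1*I1 + C2*O1
   = 0.1298*152 + 0.7041*34 + 0.1661*20
   = 46.99 m^3/s.

46.99


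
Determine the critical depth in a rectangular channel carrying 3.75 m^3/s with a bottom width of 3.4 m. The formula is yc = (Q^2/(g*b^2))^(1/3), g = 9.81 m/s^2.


Using yc = (Q^2 / (g * b^2))^(1/3):
Q^2 = 3.75^2 = 14.06.
g * b^2 = 9.81 * 3.4^2 = 9.81 * 11.56 = 113.4.
Q^2 / (g*b^2) = 14.06 / 113.4 = 0.124.
yc = 0.124^(1/3) = 0.4987 m.

0.4987


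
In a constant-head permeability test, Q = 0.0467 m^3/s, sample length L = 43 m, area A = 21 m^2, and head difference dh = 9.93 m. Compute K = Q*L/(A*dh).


From K = Q*L / (A*dh):
Numerator: Q*L = 0.0467 * 43 = 2.0081.
Denominator: A*dh = 21 * 9.93 = 208.53.
K = 2.0081 / 208.53 = 0.00963 m/s.

0.00963


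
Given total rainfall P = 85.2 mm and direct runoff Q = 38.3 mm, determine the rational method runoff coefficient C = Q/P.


The runoff coefficient C = runoff depth / rainfall depth.
C = 38.3 / 85.2
  = 0.4495.

0.4495


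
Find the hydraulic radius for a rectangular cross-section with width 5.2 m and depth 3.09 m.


For a rectangular section:
Flow area A = b * y = 5.2 * 3.09 = 16.07 m^2.
Wetted perimeter P = b + 2y = 5.2 + 2*3.09 = 11.38 m.
Hydraulic radius R = A/P = 16.07 / 11.38 = 1.412 m.

1.412


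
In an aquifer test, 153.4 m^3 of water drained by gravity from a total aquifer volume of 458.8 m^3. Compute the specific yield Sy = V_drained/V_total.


Specific yield Sy = Volume drained / Total volume.
Sy = 153.4 / 458.8
   = 0.3344.

0.3344


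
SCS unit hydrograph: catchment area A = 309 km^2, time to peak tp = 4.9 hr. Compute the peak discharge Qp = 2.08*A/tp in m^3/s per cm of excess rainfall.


SCS formula: Qp = 2.08 * A / tp.
Qp = 2.08 * 309 / 4.9
   = 642.72 / 4.9
   = 131.17 m^3/s per cm.

131.17


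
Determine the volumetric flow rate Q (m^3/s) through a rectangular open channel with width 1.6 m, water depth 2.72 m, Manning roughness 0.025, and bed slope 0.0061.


For a rectangular channel, the cross-sectional area A = b * y = 1.6 * 2.72 = 4.35 m^2.
The wetted perimeter P = b + 2y = 1.6 + 2*2.72 = 7.04 m.
Hydraulic radius R = A/P = 4.35/7.04 = 0.6182 m.
Velocity V = (1/n)*R^(2/3)*S^(1/2) = (1/0.025)*0.6182^(2/3)*0.0061^(1/2) = 2.2671 m/s.
Discharge Q = A * V = 4.35 * 2.2671 = 9.866 m^3/s.

9.866


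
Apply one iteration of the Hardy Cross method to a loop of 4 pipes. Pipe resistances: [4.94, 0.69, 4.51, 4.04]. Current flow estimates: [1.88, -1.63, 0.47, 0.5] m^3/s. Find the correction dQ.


Numerator terms (r*Q*|Q|): 4.94*1.88*|1.88| = 17.4599; 0.69*-1.63*|-1.63| = -1.8333; 4.51*0.47*|0.47| = 0.9963; 4.04*0.5*|0.5| = 1.01.
Sum of numerator = 17.6329.
Denominator terms (r*|Q|): 4.94*|1.88| = 9.2872; 0.69*|-1.63| = 1.1247; 4.51*|0.47| = 2.1197; 4.04*|0.5| = 2.02.
2 * sum of denominator = 2 * 14.5516 = 29.1032.
dQ = -17.6329 / 29.1032 = -0.6059 m^3/s.

-0.6059


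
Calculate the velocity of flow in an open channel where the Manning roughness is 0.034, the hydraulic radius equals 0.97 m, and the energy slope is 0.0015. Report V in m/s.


Manning's equation gives V = (1/n) * R^(2/3) * S^(1/2).
First, compute R^(2/3) = 0.97^(2/3) = 0.9799.
Next, S^(1/2) = 0.0015^(1/2) = 0.03873.
Then 1/n = 1/0.034 = 29.41.
V = 29.41 * 0.9799 * 0.03873 = 1.1162 m/s.

1.1162


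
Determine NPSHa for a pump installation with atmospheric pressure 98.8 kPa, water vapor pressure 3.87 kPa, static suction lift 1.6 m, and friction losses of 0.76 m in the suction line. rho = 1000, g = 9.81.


NPSHa = p_atm/(rho*g) - z_s - hf_s - p_vap/(rho*g).
p_atm/(rho*g) = 98.8*1000 / (1000*9.81) = 10.071 m.
p_vap/(rho*g) = 3.87*1000 / (1000*9.81) = 0.394 m.
NPSHa = 10.071 - 1.6 - 0.76 - 0.394
      = 7.32 m.

7.32


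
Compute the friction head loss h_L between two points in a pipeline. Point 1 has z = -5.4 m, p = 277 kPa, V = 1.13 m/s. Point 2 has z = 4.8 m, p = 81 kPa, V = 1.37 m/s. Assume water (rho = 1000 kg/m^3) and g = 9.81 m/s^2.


Total head at each section: H = z + p/(rho*g) + V^2/(2g).
H1 = -5.4 + 277*1000/(1000*9.81) + 1.13^2/(2*9.81)
   = -5.4 + 28.236 + 0.0651
   = 22.902 m.
H2 = 4.8 + 81*1000/(1000*9.81) + 1.37^2/(2*9.81)
   = 4.8 + 8.257 + 0.0957
   = 13.153 m.
h_L = H1 - H2 = 22.902 - 13.153 = 9.749 m.

9.749


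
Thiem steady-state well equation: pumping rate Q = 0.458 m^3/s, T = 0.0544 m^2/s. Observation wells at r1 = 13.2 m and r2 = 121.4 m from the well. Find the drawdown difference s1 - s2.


Thiem equation: s1 - s2 = Q/(2*pi*T) * ln(r2/r1).
ln(r2/r1) = ln(121.4/13.2) = 2.2189.
Q/(2*pi*T) = 0.458 / (2*pi*0.0544) = 0.458 / 0.3418 = 1.3399.
s1 - s2 = 1.3399 * 2.2189 = 2.9732 m.

2.9732


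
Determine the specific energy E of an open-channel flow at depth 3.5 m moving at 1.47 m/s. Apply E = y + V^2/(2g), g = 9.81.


Specific energy E = y + V^2/(2g).
Velocity head = V^2/(2g) = 1.47^2 / (2*9.81) = 2.1609 / 19.62 = 0.1101 m.
E = 3.5 + 0.1101 = 3.6101 m.

3.6101


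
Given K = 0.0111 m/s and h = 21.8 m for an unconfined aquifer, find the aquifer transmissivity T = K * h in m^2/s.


Transmissivity is defined as T = K * h.
T = 0.0111 * 21.8
  = 0.242 m^2/s.

0.242


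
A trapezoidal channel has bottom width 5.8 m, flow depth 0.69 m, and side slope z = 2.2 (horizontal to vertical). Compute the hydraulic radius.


For a trapezoidal section with side slope z:
A = (b + z*y)*y = (5.8 + 2.2*0.69)*0.69 = 5.049 m^2.
P = b + 2*y*sqrt(1 + z^2) = 5.8 + 2*0.69*sqrt(1 + 2.2^2) = 9.135 m.
R = A/P = 5.049 / 9.135 = 0.5528 m.

0.5528


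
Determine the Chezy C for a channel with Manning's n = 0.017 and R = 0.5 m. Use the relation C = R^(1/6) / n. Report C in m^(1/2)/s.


The Chezy coefficient relates to Manning's n through C = R^(1/6) / n.
R^(1/6) = 0.5^(1/6) = 0.890899.
C = 0.890899 / 0.017 = 52.41 m^(1/2)/s.

52.41


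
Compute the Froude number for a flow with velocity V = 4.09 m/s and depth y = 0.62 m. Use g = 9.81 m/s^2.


The Froude number is defined as Fr = V / sqrt(g*y).
g*y = 9.81 * 0.62 = 6.0822.
sqrt(g*y) = sqrt(6.0822) = 2.4662.
Fr = 4.09 / 2.4662 = 1.6584.

1.6584


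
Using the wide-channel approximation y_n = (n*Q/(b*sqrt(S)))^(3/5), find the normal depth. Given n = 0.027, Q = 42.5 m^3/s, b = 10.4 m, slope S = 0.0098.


We use the wide-channel approximation y_n = (n*Q/(b*sqrt(S)))^(3/5).
sqrt(S) = sqrt(0.0098) = 0.098995.
Numerator: n*Q = 0.027 * 42.5 = 1.1475.
Denominator: b*sqrt(S) = 10.4 * 0.098995 = 1.029548.
arg = 1.1146.
y_n = 1.1146^(3/5) = 1.0672 m.

1.0672


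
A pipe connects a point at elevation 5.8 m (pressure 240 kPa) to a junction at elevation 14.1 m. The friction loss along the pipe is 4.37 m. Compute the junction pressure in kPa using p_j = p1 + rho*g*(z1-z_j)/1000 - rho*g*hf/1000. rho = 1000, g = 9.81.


Junction pressure: p_j = p1 + rho*g*(z1 - z_j)/1000 - rho*g*hf/1000.
Elevation term = 1000*9.81*(5.8 - 14.1)/1000 = -81.423 kPa.
Friction term = 1000*9.81*4.37/1000 = 42.87 kPa.
p_j = 240 + -81.423 - 42.87 = 115.71 kPa.

115.71


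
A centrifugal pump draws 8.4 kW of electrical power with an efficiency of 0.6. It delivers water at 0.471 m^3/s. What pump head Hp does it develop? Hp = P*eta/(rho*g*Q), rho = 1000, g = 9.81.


Pump head formula: Hp = P * eta / (rho * g * Q).
Numerator: P * eta = 8.4 * 1000 * 0.6 = 5040.0 W.
Denominator: rho * g * Q = 1000 * 9.81 * 0.471 = 4620.51.
Hp = 5040.0 / 4620.51 = 1.09 m.

1.09


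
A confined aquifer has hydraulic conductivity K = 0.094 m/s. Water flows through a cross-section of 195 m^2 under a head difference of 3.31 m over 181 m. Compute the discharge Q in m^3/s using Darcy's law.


Darcy's law: Q = K * A * i, where i = dh/L.
Hydraulic gradient i = 3.31 / 181 = 0.018287.
Q = 0.094 * 195 * 0.018287
  = 0.3352 m^3/s.

0.3352


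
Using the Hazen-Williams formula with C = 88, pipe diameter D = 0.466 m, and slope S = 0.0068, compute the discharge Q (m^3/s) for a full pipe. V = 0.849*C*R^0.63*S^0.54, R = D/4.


For a full circular pipe, R = D/4 = 0.466/4 = 0.1165 m.
V = 0.849 * 88 * 0.1165^0.63 * 0.0068^0.54
  = 0.849 * 88 * 0.258098 * 0.067539
  = 1.3024 m/s.
Pipe area A = pi*D^2/4 = pi*0.466^2/4 = 0.1706 m^2.
Q = A * V = 0.1706 * 1.3024 = 0.2221 m^3/s.

0.2221


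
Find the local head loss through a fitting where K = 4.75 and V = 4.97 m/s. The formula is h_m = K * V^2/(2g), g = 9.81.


Minor loss formula: h_m = K * V^2/(2g).
V^2 = 4.97^2 = 24.7009.
V^2/(2g) = 24.7009 / 19.62 = 1.259 m.
h_m = 4.75 * 1.259 = 5.9801 m.

5.9801


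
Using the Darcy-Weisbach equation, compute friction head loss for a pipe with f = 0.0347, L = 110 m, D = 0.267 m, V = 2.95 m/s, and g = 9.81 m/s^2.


Darcy-Weisbach equation: h_f = f * (L/D) * V^2/(2g).
f * L/D = 0.0347 * 110/0.267 = 14.2959.
V^2/(2g) = 2.95^2 / (2*9.81) = 8.7025 / 19.62 = 0.4436 m.
h_f = 14.2959 * 0.4436 = 6.341 m.

6.341


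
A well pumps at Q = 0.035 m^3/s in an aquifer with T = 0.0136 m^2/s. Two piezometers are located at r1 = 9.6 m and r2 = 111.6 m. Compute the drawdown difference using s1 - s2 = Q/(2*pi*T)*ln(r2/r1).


Thiem equation: s1 - s2 = Q/(2*pi*T) * ln(r2/r1).
ln(r2/r1) = ln(111.6/9.6) = 2.4532.
Q/(2*pi*T) = 0.035 / (2*pi*0.0136) = 0.035 / 0.0855 = 0.4096.
s1 - s2 = 0.4096 * 2.4532 = 1.0048 m.

1.0048


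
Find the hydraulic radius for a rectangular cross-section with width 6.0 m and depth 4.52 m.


For a rectangular section:
Flow area A = b * y = 6.0 * 4.52 = 27.12 m^2.
Wetted perimeter P = b + 2y = 6.0 + 2*4.52 = 15.04 m.
Hydraulic radius R = A/P = 27.12 / 15.04 = 1.8032 m.

1.8032


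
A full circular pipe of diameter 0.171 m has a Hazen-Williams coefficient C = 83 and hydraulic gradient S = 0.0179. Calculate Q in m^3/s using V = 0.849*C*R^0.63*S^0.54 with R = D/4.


For a full circular pipe, R = D/4 = 0.171/4 = 0.0428 m.
V = 0.849 * 83 * 0.0428^0.63 * 0.0179^0.54
  = 0.849 * 83 * 0.137243 * 0.113904
  = 1.1016 m/s.
Pipe area A = pi*D^2/4 = pi*0.171^2/4 = 0.023 m^2.
Q = A * V = 0.023 * 1.1016 = 0.0253 m^3/s.

0.0253


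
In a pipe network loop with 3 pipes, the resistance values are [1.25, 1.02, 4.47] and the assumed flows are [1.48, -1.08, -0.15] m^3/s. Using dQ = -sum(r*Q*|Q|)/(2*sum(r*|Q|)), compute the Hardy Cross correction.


Numerator terms (r*Q*|Q|): 1.25*1.48*|1.48| = 2.738; 1.02*-1.08*|-1.08| = -1.1897; 4.47*-0.15*|-0.15| = -0.1006.
Sum of numerator = 1.4477.
Denominator terms (r*|Q|): 1.25*|1.48| = 1.85; 1.02*|-1.08| = 1.1016; 4.47*|-0.15| = 0.6705.
2 * sum of denominator = 2 * 3.6221 = 7.2442.
dQ = -1.4477 / 7.2442 = -0.1998 m^3/s.

-0.1998


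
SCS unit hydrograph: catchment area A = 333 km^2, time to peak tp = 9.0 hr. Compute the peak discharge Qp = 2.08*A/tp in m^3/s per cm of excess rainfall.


SCS formula: Qp = 2.08 * A / tp.
Qp = 2.08 * 333 / 9.0
   = 692.64 / 9.0
   = 76.96 m^3/s per cm.

76.96


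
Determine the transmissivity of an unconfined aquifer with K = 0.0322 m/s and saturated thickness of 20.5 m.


Transmissivity is defined as T = K * h.
T = 0.0322 * 20.5
  = 0.6601 m^2/s.

0.6601


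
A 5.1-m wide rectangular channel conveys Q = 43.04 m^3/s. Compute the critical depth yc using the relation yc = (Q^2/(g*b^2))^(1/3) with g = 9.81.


Using yc = (Q^2 / (g * b^2))^(1/3):
Q^2 = 43.04^2 = 1852.44.
g * b^2 = 9.81 * 5.1^2 = 9.81 * 26.01 = 255.16.
Q^2 / (g*b^2) = 1852.44 / 255.16 = 7.2599.
yc = 7.2599^(1/3) = 1.9363 m.

1.9363


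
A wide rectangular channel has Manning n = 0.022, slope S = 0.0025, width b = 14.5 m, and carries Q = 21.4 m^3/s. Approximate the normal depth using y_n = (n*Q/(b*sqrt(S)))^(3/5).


We use the wide-channel approximation y_n = (n*Q/(b*sqrt(S)))^(3/5).
sqrt(S) = sqrt(0.0025) = 0.05.
Numerator: n*Q = 0.022 * 21.4 = 0.4708.
Denominator: b*sqrt(S) = 14.5 * 0.05 = 0.725.
arg = 0.6494.
y_n = 0.6494^(3/5) = 0.7718 m.

0.7718


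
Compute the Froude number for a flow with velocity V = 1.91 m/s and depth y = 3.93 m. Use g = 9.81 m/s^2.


The Froude number is defined as Fr = V / sqrt(g*y).
g*y = 9.81 * 3.93 = 38.5533.
sqrt(g*y) = sqrt(38.5533) = 6.2091.
Fr = 1.91 / 6.2091 = 0.3076.

0.3076


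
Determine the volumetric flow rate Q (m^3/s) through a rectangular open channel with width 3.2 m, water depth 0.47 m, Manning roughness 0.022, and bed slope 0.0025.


For a rectangular channel, the cross-sectional area A = b * y = 3.2 * 0.47 = 1.5 m^2.
The wetted perimeter P = b + 2y = 3.2 + 2*0.47 = 4.14 m.
Hydraulic radius R = A/P = 1.5/4.14 = 0.3633 m.
Velocity V = (1/n)*R^(2/3)*S^(1/2) = (1/0.022)*0.3633^(2/3)*0.0025^(1/2) = 1.1571 m/s.
Discharge Q = A * V = 1.5 * 1.1571 = 1.74 m^3/s.

1.74


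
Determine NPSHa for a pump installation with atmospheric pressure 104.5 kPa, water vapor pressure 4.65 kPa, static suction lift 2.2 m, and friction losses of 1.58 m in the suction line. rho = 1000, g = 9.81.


NPSHa = p_atm/(rho*g) - z_s - hf_s - p_vap/(rho*g).
p_atm/(rho*g) = 104.5*1000 / (1000*9.81) = 10.652 m.
p_vap/(rho*g) = 4.65*1000 / (1000*9.81) = 0.474 m.
NPSHa = 10.652 - 2.2 - 1.58 - 0.474
      = 6.4 m.

6.4


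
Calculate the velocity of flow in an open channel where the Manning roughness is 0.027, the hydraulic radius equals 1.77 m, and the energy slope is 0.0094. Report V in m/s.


Manning's equation gives V = (1/n) * R^(2/3) * S^(1/2).
First, compute R^(2/3) = 1.77^(2/3) = 1.4632.
Next, S^(1/2) = 0.0094^(1/2) = 0.096954.
Then 1/n = 1/0.027 = 37.04.
V = 37.04 * 1.4632 * 0.096954 = 5.2543 m/s.

5.2543


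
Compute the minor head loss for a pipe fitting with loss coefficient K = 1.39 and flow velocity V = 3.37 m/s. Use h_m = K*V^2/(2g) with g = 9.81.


Minor loss formula: h_m = K * V^2/(2g).
V^2 = 3.37^2 = 11.3569.
V^2/(2g) = 11.3569 / 19.62 = 0.5788 m.
h_m = 1.39 * 0.5788 = 0.8046 m.

0.8046


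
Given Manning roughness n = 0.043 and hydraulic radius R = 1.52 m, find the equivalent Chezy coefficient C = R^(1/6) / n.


The Chezy coefficient relates to Manning's n through C = R^(1/6) / n.
R^(1/6) = 1.52^(1/6) = 1.072278.
C = 1.072278 / 0.043 = 24.94 m^(1/2)/s.

24.94


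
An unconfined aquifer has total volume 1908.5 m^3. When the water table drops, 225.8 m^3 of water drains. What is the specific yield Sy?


Specific yield Sy = Volume drained / Total volume.
Sy = 225.8 / 1908.5
   = 0.1183.

0.1183


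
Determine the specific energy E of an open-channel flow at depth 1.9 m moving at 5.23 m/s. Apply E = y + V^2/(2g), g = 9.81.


Specific energy E = y + V^2/(2g).
Velocity head = V^2/(2g) = 5.23^2 / (2*9.81) = 27.3529 / 19.62 = 1.3941 m.
E = 1.9 + 1.3941 = 3.2941 m.

3.2941


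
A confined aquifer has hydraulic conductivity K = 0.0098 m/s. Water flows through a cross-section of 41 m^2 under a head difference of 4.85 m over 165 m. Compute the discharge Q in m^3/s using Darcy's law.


Darcy's law: Q = K * A * i, where i = dh/L.
Hydraulic gradient i = 4.85 / 165 = 0.029394.
Q = 0.0098 * 41 * 0.029394
  = 0.0118 m^3/s.

0.0118


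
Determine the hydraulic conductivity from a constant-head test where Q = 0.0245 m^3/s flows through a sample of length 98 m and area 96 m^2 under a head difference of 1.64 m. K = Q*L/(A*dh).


From K = Q*L / (A*dh):
Numerator: Q*L = 0.0245 * 98 = 2.401.
Denominator: A*dh = 96 * 1.64 = 157.44.
K = 2.401 / 157.44 = 0.01525 m/s.

0.01525


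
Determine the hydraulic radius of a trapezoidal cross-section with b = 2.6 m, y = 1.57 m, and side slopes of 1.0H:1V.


For a trapezoidal section with side slope z:
A = (b + z*y)*y = (2.6 + 1.0*1.57)*1.57 = 6.547 m^2.
P = b + 2*y*sqrt(1 + z^2) = 2.6 + 2*1.57*sqrt(1 + 1.0^2) = 7.041 m.
R = A/P = 6.547 / 7.041 = 0.9299 m.

0.9299


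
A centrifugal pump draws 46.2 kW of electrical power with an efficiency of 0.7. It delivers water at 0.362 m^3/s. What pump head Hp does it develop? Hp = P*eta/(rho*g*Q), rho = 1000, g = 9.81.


Pump head formula: Hp = P * eta / (rho * g * Q).
Numerator: P * eta = 46.2 * 1000 * 0.7 = 32340.0 W.
Denominator: rho * g * Q = 1000 * 9.81 * 0.362 = 3551.22.
Hp = 32340.0 / 3551.22 = 9.11 m.

9.11


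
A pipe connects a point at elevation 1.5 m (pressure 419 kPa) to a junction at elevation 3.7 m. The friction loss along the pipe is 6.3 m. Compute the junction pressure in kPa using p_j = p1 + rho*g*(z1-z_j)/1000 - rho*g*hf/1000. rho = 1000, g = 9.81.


Junction pressure: p_j = p1 + rho*g*(z1 - z_j)/1000 - rho*g*hf/1000.
Elevation term = 1000*9.81*(1.5 - 3.7)/1000 = -21.582 kPa.
Friction term = 1000*9.81*6.3/1000 = 61.803 kPa.
p_j = 419 + -21.582 - 61.803 = 335.62 kPa.

335.62


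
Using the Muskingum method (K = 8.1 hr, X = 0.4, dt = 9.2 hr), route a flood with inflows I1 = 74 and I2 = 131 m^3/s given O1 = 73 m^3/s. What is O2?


Muskingum coefficients:
denom = 2*K*(1-X) + dt = 2*8.1*(1-0.4) + 9.2 = 18.92.
C0 = (dt - 2*K*X)/denom = (9.2 - 2*8.1*0.4)/18.92 = 0.1438.
C1 = (dt + 2*K*X)/denom = (9.2 + 2*8.1*0.4)/18.92 = 0.8288.
C2 = (2*K*(1-X) - dt)/denom = 0.0275.
O2 = C0*I2 + C1*I1 + C2*O1
   = 0.1438*131 + 0.8288*74 + 0.0275*73
   = 82.17 m^3/s.

82.17


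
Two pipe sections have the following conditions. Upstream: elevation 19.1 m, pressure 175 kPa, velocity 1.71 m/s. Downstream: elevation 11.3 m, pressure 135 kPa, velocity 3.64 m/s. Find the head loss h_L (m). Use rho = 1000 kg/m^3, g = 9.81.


Total head at each section: H = z + p/(rho*g) + V^2/(2g).
H1 = 19.1 + 175*1000/(1000*9.81) + 1.71^2/(2*9.81)
   = 19.1 + 17.839 + 0.149
   = 37.088 m.
H2 = 11.3 + 135*1000/(1000*9.81) + 3.64^2/(2*9.81)
   = 11.3 + 13.761 + 0.6753
   = 25.737 m.
h_L = H1 - H2 = 37.088 - 25.737 = 11.351 m.

11.351


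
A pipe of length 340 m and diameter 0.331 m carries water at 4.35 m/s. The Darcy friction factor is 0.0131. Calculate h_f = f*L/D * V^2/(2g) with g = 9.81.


Darcy-Weisbach equation: h_f = f * (L/D) * V^2/(2g).
f * L/D = 0.0131 * 340/0.331 = 13.4562.
V^2/(2g) = 4.35^2 / (2*9.81) = 18.9225 / 19.62 = 0.9644 m.
h_f = 13.4562 * 0.9644 = 12.978 m.

12.978


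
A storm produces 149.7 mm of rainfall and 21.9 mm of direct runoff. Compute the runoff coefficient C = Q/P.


The runoff coefficient C = runoff depth / rainfall depth.
C = 21.9 / 149.7
  = 0.1463.

0.1463


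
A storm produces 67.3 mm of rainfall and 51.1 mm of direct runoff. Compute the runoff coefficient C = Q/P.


The runoff coefficient C = runoff depth / rainfall depth.
C = 51.1 / 67.3
  = 0.7593.

0.7593


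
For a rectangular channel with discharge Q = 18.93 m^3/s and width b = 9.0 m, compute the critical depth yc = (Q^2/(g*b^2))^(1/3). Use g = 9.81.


Using yc = (Q^2 / (g * b^2))^(1/3):
Q^2 = 18.93^2 = 358.34.
g * b^2 = 9.81 * 9.0^2 = 9.81 * 81.0 = 794.61.
Q^2 / (g*b^2) = 358.34 / 794.61 = 0.451.
yc = 0.451^(1/3) = 0.7669 m.

0.7669


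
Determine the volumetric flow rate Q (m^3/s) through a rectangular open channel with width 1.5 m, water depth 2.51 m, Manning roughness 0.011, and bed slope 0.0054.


For a rectangular channel, the cross-sectional area A = b * y = 1.5 * 2.51 = 3.76 m^2.
The wetted perimeter P = b + 2y = 1.5 + 2*2.51 = 6.52 m.
Hydraulic radius R = A/P = 3.76/6.52 = 0.5775 m.
Velocity V = (1/n)*R^(2/3)*S^(1/2) = (1/0.011)*0.5775^(2/3)*0.0054^(1/2) = 4.6325 m/s.
Discharge Q = A * V = 3.76 * 4.6325 = 17.441 m^3/s.

17.441


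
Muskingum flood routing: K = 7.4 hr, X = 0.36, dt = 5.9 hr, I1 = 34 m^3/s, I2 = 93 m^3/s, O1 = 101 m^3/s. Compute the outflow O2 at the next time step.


Muskingum coefficients:
denom = 2*K*(1-X) + dt = 2*7.4*(1-0.36) + 5.9 = 15.372.
C0 = (dt - 2*K*X)/denom = (5.9 - 2*7.4*0.36)/15.372 = 0.0372.
C1 = (dt + 2*K*X)/denom = (5.9 + 2*7.4*0.36)/15.372 = 0.7304.
C2 = (2*K*(1-X) - dt)/denom = 0.2324.
O2 = C0*I2 + C1*I1 + C2*O1
   = 0.0372*93 + 0.7304*34 + 0.2324*101
   = 51.76 m^3/s.

51.76


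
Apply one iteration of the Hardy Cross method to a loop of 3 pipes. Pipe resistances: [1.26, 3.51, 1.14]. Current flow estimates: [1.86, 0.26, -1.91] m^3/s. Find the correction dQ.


Numerator terms (r*Q*|Q|): 1.26*1.86*|1.86| = 4.3591; 3.51*0.26*|0.26| = 0.2373; 1.14*-1.91*|-1.91| = -4.1588.
Sum of numerator = 0.4375.
Denominator terms (r*|Q|): 1.26*|1.86| = 2.3436; 3.51*|0.26| = 0.9126; 1.14*|-1.91| = 2.1774.
2 * sum of denominator = 2 * 5.4336 = 10.8672.
dQ = -0.4375 / 10.8672 = -0.0403 m^3/s.

-0.0403


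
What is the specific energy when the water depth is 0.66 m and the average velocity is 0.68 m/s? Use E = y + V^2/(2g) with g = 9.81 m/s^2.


Specific energy E = y + V^2/(2g).
Velocity head = V^2/(2g) = 0.68^2 / (2*9.81) = 0.4624 / 19.62 = 0.0236 m.
E = 0.66 + 0.0236 = 0.6836 m.

0.6836


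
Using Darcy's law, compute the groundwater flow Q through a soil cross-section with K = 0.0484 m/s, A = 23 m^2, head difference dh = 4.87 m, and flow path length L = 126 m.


Darcy's law: Q = K * A * i, where i = dh/L.
Hydraulic gradient i = 4.87 / 126 = 0.038651.
Q = 0.0484 * 23 * 0.038651
  = 0.043 m^3/s.

0.043


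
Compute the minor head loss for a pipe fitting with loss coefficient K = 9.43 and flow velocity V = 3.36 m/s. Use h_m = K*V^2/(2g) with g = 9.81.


Minor loss formula: h_m = K * V^2/(2g).
V^2 = 3.36^2 = 11.2896.
V^2/(2g) = 11.2896 / 19.62 = 0.5754 m.
h_m = 9.43 * 0.5754 = 5.4261 m.

5.4261


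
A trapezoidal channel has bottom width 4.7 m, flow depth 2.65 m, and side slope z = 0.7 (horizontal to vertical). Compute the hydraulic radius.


For a trapezoidal section with side slope z:
A = (b + z*y)*y = (4.7 + 0.7*2.65)*2.65 = 17.371 m^2.
P = b + 2*y*sqrt(1 + z^2) = 4.7 + 2*2.65*sqrt(1 + 0.7^2) = 11.169 m.
R = A/P = 17.371 / 11.169 = 1.5552 m.

1.5552


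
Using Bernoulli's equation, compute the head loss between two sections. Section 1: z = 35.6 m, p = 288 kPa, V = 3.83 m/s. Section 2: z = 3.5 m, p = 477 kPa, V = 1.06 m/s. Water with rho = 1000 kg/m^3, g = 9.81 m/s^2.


Total head at each section: H = z + p/(rho*g) + V^2/(2g).
H1 = 35.6 + 288*1000/(1000*9.81) + 3.83^2/(2*9.81)
   = 35.6 + 29.358 + 0.7477
   = 65.705 m.
H2 = 3.5 + 477*1000/(1000*9.81) + 1.06^2/(2*9.81)
   = 3.5 + 48.624 + 0.0573
   = 52.181 m.
h_L = H1 - H2 = 65.705 - 52.181 = 13.524 m.

13.524


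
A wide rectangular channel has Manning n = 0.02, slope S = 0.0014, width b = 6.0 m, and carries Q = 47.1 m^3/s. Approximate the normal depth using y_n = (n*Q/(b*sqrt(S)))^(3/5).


We use the wide-channel approximation y_n = (n*Q/(b*sqrt(S)))^(3/5).
sqrt(S) = sqrt(0.0014) = 0.037417.
Numerator: n*Q = 0.02 * 47.1 = 0.942.
Denominator: b*sqrt(S) = 6.0 * 0.037417 = 0.224502.
arg = 4.196.
y_n = 4.196^(3/5) = 2.3643 m.

2.3643


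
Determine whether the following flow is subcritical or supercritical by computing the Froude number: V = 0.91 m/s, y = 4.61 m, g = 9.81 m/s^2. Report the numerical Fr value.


The Froude number is defined as Fr = V / sqrt(g*y).
g*y = 9.81 * 4.61 = 45.2241.
sqrt(g*y) = sqrt(45.2241) = 6.7249.
Fr = 0.91 / 6.7249 = 0.1353.
Since Fr < 1, the flow is subcritical.

0.1353


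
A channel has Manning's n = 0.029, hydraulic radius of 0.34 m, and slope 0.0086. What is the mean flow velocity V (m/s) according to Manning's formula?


Manning's equation gives V = (1/n) * R^(2/3) * S^(1/2).
First, compute R^(2/3) = 0.34^(2/3) = 0.4871.
Next, S^(1/2) = 0.0086^(1/2) = 0.092736.
Then 1/n = 1/0.029 = 34.48.
V = 34.48 * 0.4871 * 0.092736 = 1.5578 m/s.

1.5578


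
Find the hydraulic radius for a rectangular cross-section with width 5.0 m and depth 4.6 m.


For a rectangular section:
Flow area A = b * y = 5.0 * 4.6 = 23.0 m^2.
Wetted perimeter P = b + 2y = 5.0 + 2*4.6 = 14.2 m.
Hydraulic radius R = A/P = 23.0 / 14.2 = 1.6197 m.

1.6197


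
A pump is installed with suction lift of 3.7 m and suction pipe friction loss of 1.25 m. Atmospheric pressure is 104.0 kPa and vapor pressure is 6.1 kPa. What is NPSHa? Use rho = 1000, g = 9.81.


NPSHa = p_atm/(rho*g) - z_s - hf_s - p_vap/(rho*g).
p_atm/(rho*g) = 104.0*1000 / (1000*9.81) = 10.601 m.
p_vap/(rho*g) = 6.1*1000 / (1000*9.81) = 0.622 m.
NPSHa = 10.601 - 3.7 - 1.25 - 0.622
      = 5.03 m.

5.03


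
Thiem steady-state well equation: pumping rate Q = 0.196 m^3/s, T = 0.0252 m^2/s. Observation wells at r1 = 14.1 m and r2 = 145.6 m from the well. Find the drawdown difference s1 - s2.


Thiem equation: s1 - s2 = Q/(2*pi*T) * ln(r2/r1).
ln(r2/r1) = ln(145.6/14.1) = 2.3347.
Q/(2*pi*T) = 0.196 / (2*pi*0.0252) = 0.196 / 0.1583 = 1.2379.
s1 - s2 = 1.2379 * 2.3347 = 2.89 m.

2.89


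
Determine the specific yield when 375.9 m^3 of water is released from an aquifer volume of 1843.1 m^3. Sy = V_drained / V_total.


Specific yield Sy = Volume drained / Total volume.
Sy = 375.9 / 1843.1
   = 0.2039.

0.2039


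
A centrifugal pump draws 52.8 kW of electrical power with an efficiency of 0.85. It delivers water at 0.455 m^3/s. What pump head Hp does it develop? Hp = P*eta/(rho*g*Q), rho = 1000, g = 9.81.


Pump head formula: Hp = P * eta / (rho * g * Q).
Numerator: P * eta = 52.8 * 1000 * 0.85 = 44880.0 W.
Denominator: rho * g * Q = 1000 * 9.81 * 0.455 = 4463.55.
Hp = 44880.0 / 4463.55 = 10.05 m.

10.05


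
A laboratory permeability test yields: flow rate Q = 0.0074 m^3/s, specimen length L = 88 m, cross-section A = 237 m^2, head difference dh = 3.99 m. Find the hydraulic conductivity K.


From K = Q*L / (A*dh):
Numerator: Q*L = 0.0074 * 88 = 0.6512.
Denominator: A*dh = 237 * 3.99 = 945.63.
K = 0.6512 / 945.63 = 0.000689 m/s.

0.000689


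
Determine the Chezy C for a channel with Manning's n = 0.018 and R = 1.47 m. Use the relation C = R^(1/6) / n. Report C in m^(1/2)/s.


The Chezy coefficient relates to Manning's n through C = R^(1/6) / n.
R^(1/6) = 1.47^(1/6) = 1.066317.
C = 1.066317 / 0.018 = 59.24 m^(1/2)/s.

59.24


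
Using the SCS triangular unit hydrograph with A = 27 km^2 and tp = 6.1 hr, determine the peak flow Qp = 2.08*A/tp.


SCS formula: Qp = 2.08 * A / tp.
Qp = 2.08 * 27 / 6.1
   = 56.16 / 6.1
   = 9.21 m^3/s per cm.

9.21


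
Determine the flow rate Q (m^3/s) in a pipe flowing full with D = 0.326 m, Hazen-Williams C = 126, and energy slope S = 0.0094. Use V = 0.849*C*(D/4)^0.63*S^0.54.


For a full circular pipe, R = D/4 = 0.326/4 = 0.0815 m.
V = 0.849 * 126 * 0.0815^0.63 * 0.0094^0.54
  = 0.849 * 126 * 0.206077 * 0.080443
  = 1.7734 m/s.
Pipe area A = pi*D^2/4 = pi*0.326^2/4 = 0.0835 m^2.
Q = A * V = 0.0835 * 1.7734 = 0.148 m^3/s.

0.148


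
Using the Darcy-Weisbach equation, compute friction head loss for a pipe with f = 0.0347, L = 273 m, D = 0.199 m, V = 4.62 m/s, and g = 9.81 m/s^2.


Darcy-Weisbach equation: h_f = f * (L/D) * V^2/(2g).
f * L/D = 0.0347 * 273/0.199 = 47.6035.
V^2/(2g) = 4.62^2 / (2*9.81) = 21.3444 / 19.62 = 1.0879 m.
h_f = 47.6035 * 1.0879 = 51.787 m.

51.787


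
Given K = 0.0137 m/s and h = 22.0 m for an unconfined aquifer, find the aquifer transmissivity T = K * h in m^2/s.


Transmissivity is defined as T = K * h.
T = 0.0137 * 22.0
  = 0.3014 m^2/s.

0.3014


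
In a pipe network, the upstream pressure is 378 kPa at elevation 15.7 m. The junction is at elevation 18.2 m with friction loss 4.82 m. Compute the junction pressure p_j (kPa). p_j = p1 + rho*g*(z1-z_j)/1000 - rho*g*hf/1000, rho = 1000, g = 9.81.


Junction pressure: p_j = p1 + rho*g*(z1 - z_j)/1000 - rho*g*hf/1000.
Elevation term = 1000*9.81*(15.7 - 18.2)/1000 = -24.525 kPa.
Friction term = 1000*9.81*4.82/1000 = 47.284 kPa.
p_j = 378 + -24.525 - 47.284 = 306.19 kPa.

306.19


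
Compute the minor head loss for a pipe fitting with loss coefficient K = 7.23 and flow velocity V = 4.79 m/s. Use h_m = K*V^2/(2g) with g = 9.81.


Minor loss formula: h_m = K * V^2/(2g).
V^2 = 4.79^2 = 22.9441.
V^2/(2g) = 22.9441 / 19.62 = 1.1694 m.
h_m = 7.23 * 1.1694 = 8.4549 m.

8.4549


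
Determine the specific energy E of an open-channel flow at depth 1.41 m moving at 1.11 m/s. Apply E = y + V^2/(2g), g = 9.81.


Specific energy E = y + V^2/(2g).
Velocity head = V^2/(2g) = 1.11^2 / (2*9.81) = 1.2321 / 19.62 = 0.0628 m.
E = 1.41 + 0.0628 = 1.4728 m.

1.4728


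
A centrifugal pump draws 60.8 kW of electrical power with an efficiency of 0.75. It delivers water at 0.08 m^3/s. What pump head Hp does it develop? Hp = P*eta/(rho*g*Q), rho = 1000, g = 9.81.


Pump head formula: Hp = P * eta / (rho * g * Q).
Numerator: P * eta = 60.8 * 1000 * 0.75 = 45600.0 W.
Denominator: rho * g * Q = 1000 * 9.81 * 0.08 = 784.8.
Hp = 45600.0 / 784.8 = 58.1 m.

58.1


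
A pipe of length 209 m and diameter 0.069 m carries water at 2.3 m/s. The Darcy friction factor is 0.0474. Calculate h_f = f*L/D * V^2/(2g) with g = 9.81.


Darcy-Weisbach equation: h_f = f * (L/D) * V^2/(2g).
f * L/D = 0.0474 * 209/0.069 = 143.5739.
V^2/(2g) = 2.3^2 / (2*9.81) = 5.29 / 19.62 = 0.2696 m.
h_f = 143.5739 * 0.2696 = 38.711 m.

38.711


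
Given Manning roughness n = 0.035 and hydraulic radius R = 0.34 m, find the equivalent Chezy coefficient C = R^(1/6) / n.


The Chezy coefficient relates to Manning's n through C = R^(1/6) / n.
R^(1/6) = 0.34^(1/6) = 0.835436.
C = 0.835436 / 0.035 = 23.87 m^(1/2)/s.

23.87


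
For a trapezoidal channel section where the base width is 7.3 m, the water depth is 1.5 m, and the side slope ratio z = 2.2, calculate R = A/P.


For a trapezoidal section with side slope z:
A = (b + z*y)*y = (7.3 + 2.2*1.5)*1.5 = 15.9 m^2.
P = b + 2*y*sqrt(1 + z^2) = 7.3 + 2*1.5*sqrt(1 + 2.2^2) = 14.55 m.
R = A/P = 15.9 / 14.55 = 1.0928 m.

1.0928


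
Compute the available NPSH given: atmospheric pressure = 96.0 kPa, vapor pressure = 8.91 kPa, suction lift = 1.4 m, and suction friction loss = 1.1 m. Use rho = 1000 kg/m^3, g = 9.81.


NPSHa = p_atm/(rho*g) - z_s - hf_s - p_vap/(rho*g).
p_atm/(rho*g) = 96.0*1000 / (1000*9.81) = 9.786 m.
p_vap/(rho*g) = 8.91*1000 / (1000*9.81) = 0.908 m.
NPSHa = 9.786 - 1.4 - 1.1 - 0.908
      = 6.38 m.

6.38


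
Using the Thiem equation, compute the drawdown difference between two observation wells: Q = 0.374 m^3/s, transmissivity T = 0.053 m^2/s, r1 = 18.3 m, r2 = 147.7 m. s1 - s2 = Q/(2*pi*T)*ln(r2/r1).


Thiem equation: s1 - s2 = Q/(2*pi*T) * ln(r2/r1).
ln(r2/r1) = ln(147.7/18.3) = 2.0883.
Q/(2*pi*T) = 0.374 / (2*pi*0.053) = 0.374 / 0.333 = 1.1231.
s1 - s2 = 1.1231 * 2.0883 = 2.3453 m.

2.3453


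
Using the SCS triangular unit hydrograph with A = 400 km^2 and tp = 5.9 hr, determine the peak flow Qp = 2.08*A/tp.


SCS formula: Qp = 2.08 * A / tp.
Qp = 2.08 * 400 / 5.9
   = 832.0 / 5.9
   = 141.02 m^3/s per cm.

141.02


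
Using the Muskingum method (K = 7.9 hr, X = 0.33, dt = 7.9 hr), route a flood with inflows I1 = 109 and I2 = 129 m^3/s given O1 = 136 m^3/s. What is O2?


Muskingum coefficients:
denom = 2*K*(1-X) + dt = 2*7.9*(1-0.33) + 7.9 = 18.486.
C0 = (dt - 2*K*X)/denom = (7.9 - 2*7.9*0.33)/18.486 = 0.1453.
C1 = (dt + 2*K*X)/denom = (7.9 + 2*7.9*0.33)/18.486 = 0.7094.
C2 = (2*K*(1-X) - dt)/denom = 0.1453.
O2 = C0*I2 + C1*I1 + C2*O1
   = 0.1453*129 + 0.7094*109 + 0.1453*136
   = 115.83 m^3/s.

115.83


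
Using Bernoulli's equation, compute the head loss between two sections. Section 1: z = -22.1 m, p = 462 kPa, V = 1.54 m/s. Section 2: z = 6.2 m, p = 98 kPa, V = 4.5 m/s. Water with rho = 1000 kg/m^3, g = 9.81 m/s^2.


Total head at each section: H = z + p/(rho*g) + V^2/(2g).
H1 = -22.1 + 462*1000/(1000*9.81) + 1.54^2/(2*9.81)
   = -22.1 + 47.095 + 0.1209
   = 25.116 m.
H2 = 6.2 + 98*1000/(1000*9.81) + 4.5^2/(2*9.81)
   = 6.2 + 9.99 + 1.0321
   = 17.222 m.
h_L = H1 - H2 = 25.116 - 17.222 = 7.894 m.

7.894


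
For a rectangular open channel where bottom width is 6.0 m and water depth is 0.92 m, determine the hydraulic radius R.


For a rectangular section:
Flow area A = b * y = 6.0 * 0.92 = 5.52 m^2.
Wetted perimeter P = b + 2y = 6.0 + 2*0.92 = 7.84 m.
Hydraulic radius R = A/P = 5.52 / 7.84 = 0.7041 m.

0.7041


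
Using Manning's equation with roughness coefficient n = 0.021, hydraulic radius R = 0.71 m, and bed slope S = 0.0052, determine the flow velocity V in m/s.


Manning's equation gives V = (1/n) * R^(2/3) * S^(1/2).
First, compute R^(2/3) = 0.71^(2/3) = 0.7959.
Next, S^(1/2) = 0.0052^(1/2) = 0.072111.
Then 1/n = 1/0.021 = 47.62.
V = 47.62 * 0.7959 * 0.072111 = 2.7329 m/s.

2.7329


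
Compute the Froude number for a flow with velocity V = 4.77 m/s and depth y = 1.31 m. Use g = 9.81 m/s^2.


The Froude number is defined as Fr = V / sqrt(g*y).
g*y = 9.81 * 1.31 = 12.8511.
sqrt(g*y) = sqrt(12.8511) = 3.5848.
Fr = 4.77 / 3.5848 = 1.3306.

1.3306


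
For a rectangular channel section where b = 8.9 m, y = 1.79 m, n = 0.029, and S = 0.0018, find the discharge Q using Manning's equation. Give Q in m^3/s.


For a rectangular channel, the cross-sectional area A = b * y = 8.9 * 1.79 = 15.93 m^2.
The wetted perimeter P = b + 2y = 8.9 + 2*1.79 = 12.48 m.
Hydraulic radius R = A/P = 15.93/12.48 = 1.2765 m.
Velocity V = (1/n)*R^(2/3)*S^(1/2) = (1/0.029)*1.2765^(2/3)*0.0018^(1/2) = 1.7216 m/s.
Discharge Q = A * V = 15.93 * 1.7216 = 27.426 m^3/s.

27.426


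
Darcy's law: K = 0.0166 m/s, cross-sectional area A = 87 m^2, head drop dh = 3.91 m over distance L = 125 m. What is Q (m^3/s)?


Darcy's law: Q = K * A * i, where i = dh/L.
Hydraulic gradient i = 3.91 / 125 = 0.03128.
Q = 0.0166 * 87 * 0.03128
  = 0.0452 m^3/s.

0.0452


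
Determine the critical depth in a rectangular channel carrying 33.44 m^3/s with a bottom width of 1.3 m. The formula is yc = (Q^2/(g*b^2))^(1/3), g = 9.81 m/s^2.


Using yc = (Q^2 / (g * b^2))^(1/3):
Q^2 = 33.44^2 = 1118.23.
g * b^2 = 9.81 * 1.3^2 = 9.81 * 1.69 = 16.58.
Q^2 / (g*b^2) = 1118.23 / 16.58 = 67.4445.
yc = 67.4445^(1/3) = 4.0706 m.

4.0706


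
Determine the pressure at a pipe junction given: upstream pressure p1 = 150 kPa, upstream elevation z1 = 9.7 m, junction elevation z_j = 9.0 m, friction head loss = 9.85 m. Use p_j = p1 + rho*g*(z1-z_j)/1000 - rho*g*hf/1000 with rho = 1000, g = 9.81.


Junction pressure: p_j = p1 + rho*g*(z1 - z_j)/1000 - rho*g*hf/1000.
Elevation term = 1000*9.81*(9.7 - 9.0)/1000 = 6.867 kPa.
Friction term = 1000*9.81*9.85/1000 = 96.629 kPa.
p_j = 150 + 6.867 - 96.629 = 60.24 kPa.

60.24


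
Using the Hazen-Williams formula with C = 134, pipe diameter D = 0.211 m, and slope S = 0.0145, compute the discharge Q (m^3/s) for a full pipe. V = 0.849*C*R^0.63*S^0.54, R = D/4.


For a full circular pipe, R = D/4 = 0.211/4 = 0.0527 m.
V = 0.849 * 134 * 0.0527^0.63 * 0.0145^0.54
  = 0.849 * 134 * 0.156675 * 0.101657
  = 1.812 m/s.
Pipe area A = pi*D^2/4 = pi*0.211^2/4 = 0.035 m^2.
Q = A * V = 0.035 * 1.812 = 0.0634 m^3/s.

0.0634


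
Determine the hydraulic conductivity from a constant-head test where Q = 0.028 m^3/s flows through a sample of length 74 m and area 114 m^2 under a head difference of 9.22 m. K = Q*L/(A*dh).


From K = Q*L / (A*dh):
Numerator: Q*L = 0.028 * 74 = 2.072.
Denominator: A*dh = 114 * 9.22 = 1051.08.
K = 2.072 / 1051.08 = 0.001971 m/s.

0.001971


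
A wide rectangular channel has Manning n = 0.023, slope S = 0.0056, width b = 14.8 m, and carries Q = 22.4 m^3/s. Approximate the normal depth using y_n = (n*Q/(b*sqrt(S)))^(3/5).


We use the wide-channel approximation y_n = (n*Q/(b*sqrt(S)))^(3/5).
sqrt(S) = sqrt(0.0056) = 0.074833.
Numerator: n*Q = 0.023 * 22.4 = 0.5152.
Denominator: b*sqrt(S) = 14.8 * 0.074833 = 1.107528.
arg = 0.4652.
y_n = 0.4652^(3/5) = 0.6318 m.

0.6318


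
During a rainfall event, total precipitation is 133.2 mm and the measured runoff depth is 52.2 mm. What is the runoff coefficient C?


The runoff coefficient C = runoff depth / rainfall depth.
C = 52.2 / 133.2
  = 0.3919.

0.3919


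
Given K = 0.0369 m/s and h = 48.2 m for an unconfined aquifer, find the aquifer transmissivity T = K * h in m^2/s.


Transmissivity is defined as T = K * h.
T = 0.0369 * 48.2
  = 1.7786 m^2/s.

1.7786


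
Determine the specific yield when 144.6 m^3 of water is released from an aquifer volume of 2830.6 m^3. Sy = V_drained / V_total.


Specific yield Sy = Volume drained / Total volume.
Sy = 144.6 / 2830.6
   = 0.0511.

0.0511


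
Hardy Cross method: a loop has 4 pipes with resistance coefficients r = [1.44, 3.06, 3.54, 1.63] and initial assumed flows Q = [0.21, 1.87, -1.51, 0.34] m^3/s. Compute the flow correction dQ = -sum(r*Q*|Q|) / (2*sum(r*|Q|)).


Numerator terms (r*Q*|Q|): 1.44*0.21*|0.21| = 0.0635; 3.06*1.87*|1.87| = 10.7005; 3.54*-1.51*|-1.51| = -8.0716; 1.63*0.34*|0.34| = 0.1884.
Sum of numerator = 2.8809.
Denominator terms (r*|Q|): 1.44*|0.21| = 0.3024; 3.06*|1.87| = 5.7222; 3.54*|-1.51| = 5.3454; 1.63*|0.34| = 0.5542.
2 * sum of denominator = 2 * 11.9242 = 23.8484.
dQ = -2.8809 / 23.8484 = -0.1208 m^3/s.

-0.1208


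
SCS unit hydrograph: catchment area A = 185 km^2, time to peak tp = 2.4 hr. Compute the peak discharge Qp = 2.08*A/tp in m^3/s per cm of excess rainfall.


SCS formula: Qp = 2.08 * A / tp.
Qp = 2.08 * 185 / 2.4
   = 384.8 / 2.4
   = 160.33 m^3/s per cm.

160.33


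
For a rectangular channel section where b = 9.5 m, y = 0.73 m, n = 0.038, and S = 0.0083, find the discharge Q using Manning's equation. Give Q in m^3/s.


For a rectangular channel, the cross-sectional area A = b * y = 9.5 * 0.73 = 6.93 m^2.
The wetted perimeter P = b + 2y = 9.5 + 2*0.73 = 10.96 m.
Hydraulic radius R = A/P = 6.93/10.96 = 0.6328 m.
Velocity V = (1/n)*R^(2/3)*S^(1/2) = (1/0.038)*0.6328^(2/3)*0.0083^(1/2) = 1.767 m/s.
Discharge Q = A * V = 6.93 * 1.767 = 12.254 m^3/s.

12.254


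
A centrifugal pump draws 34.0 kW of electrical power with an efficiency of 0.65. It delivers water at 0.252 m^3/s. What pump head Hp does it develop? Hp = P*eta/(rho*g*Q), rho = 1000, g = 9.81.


Pump head formula: Hp = P * eta / (rho * g * Q).
Numerator: P * eta = 34.0 * 1000 * 0.65 = 22100.0 W.
Denominator: rho * g * Q = 1000 * 9.81 * 0.252 = 2472.12.
Hp = 22100.0 / 2472.12 = 8.94 m.

8.94


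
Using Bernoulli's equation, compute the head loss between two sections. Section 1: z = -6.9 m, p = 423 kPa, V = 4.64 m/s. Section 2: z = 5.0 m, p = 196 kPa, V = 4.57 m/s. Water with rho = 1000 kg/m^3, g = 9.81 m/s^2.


Total head at each section: H = z + p/(rho*g) + V^2/(2g).
H1 = -6.9 + 423*1000/(1000*9.81) + 4.64^2/(2*9.81)
   = -6.9 + 43.119 + 1.0973
   = 37.317 m.
H2 = 5.0 + 196*1000/(1000*9.81) + 4.57^2/(2*9.81)
   = 5.0 + 19.98 + 1.0645
   = 26.044 m.
h_L = H1 - H2 = 37.317 - 26.044 = 11.273 m.

11.273


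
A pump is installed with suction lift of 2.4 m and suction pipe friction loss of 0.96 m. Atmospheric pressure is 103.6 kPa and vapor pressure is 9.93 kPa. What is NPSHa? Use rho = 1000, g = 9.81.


NPSHa = p_atm/(rho*g) - z_s - hf_s - p_vap/(rho*g).
p_atm/(rho*g) = 103.6*1000 / (1000*9.81) = 10.561 m.
p_vap/(rho*g) = 9.93*1000 / (1000*9.81) = 1.012 m.
NPSHa = 10.561 - 2.4 - 0.96 - 1.012
      = 6.19 m.

6.19


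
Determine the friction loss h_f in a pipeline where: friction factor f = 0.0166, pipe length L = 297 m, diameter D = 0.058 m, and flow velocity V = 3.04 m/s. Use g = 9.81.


Darcy-Weisbach equation: h_f = f * (L/D) * V^2/(2g).
f * L/D = 0.0166 * 297/0.058 = 85.0034.
V^2/(2g) = 3.04^2 / (2*9.81) = 9.2416 / 19.62 = 0.471 m.
h_f = 85.0034 * 0.471 = 40.039 m.

40.039


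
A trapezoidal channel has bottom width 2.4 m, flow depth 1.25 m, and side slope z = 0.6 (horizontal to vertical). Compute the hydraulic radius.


For a trapezoidal section with side slope z:
A = (b + z*y)*y = (2.4 + 0.6*1.25)*1.25 = 3.938 m^2.
P = b + 2*y*sqrt(1 + z^2) = 2.4 + 2*1.25*sqrt(1 + 0.6^2) = 5.315 m.
R = A/P = 3.938 / 5.315 = 0.7408 m.

0.7408


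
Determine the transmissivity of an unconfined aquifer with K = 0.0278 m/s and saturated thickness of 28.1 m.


Transmissivity is defined as T = K * h.
T = 0.0278 * 28.1
  = 0.7812 m^2/s.

0.7812


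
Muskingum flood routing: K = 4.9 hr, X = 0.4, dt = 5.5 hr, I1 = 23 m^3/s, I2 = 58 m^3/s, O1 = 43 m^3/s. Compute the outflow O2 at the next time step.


Muskingum coefficients:
denom = 2*K*(1-X) + dt = 2*4.9*(1-0.4) + 5.5 = 11.38.
C0 = (dt - 2*K*X)/denom = (5.5 - 2*4.9*0.4)/11.38 = 0.1388.
C1 = (dt + 2*K*X)/denom = (5.5 + 2*4.9*0.4)/11.38 = 0.8278.
C2 = (2*K*(1-X) - dt)/denom = 0.0334.
O2 = C0*I2 + C1*I1 + C2*O1
   = 0.1388*58 + 0.8278*23 + 0.0334*43
   = 28.53 m^3/s.

28.53
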